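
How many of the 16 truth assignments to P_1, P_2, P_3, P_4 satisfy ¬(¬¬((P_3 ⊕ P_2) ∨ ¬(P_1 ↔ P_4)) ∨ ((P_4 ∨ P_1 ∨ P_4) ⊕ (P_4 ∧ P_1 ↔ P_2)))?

 P_1  |  P_2  |  P_3  |  P_4  ||   φ  
False | False | False | False || False
False | False | False |  True || False
False | False |  True | False || False
False | False |  True |  True || False
False |  True | False | False || False
False |  True | False |  True || False
False |  True |  True | False ||  True
False |  True |  True |  True || False
 True | False | False | False || False
 True | False | False |  True || False
 True | False |  True | False || False
 True | False |  True |  True || False
 True |  True | False | False || False
 True |  True | False |  True || False
 True |  True |  True | False || False
 True |  True |  True |  True ||  True
The formula is true on 2 of the 16 rows.

2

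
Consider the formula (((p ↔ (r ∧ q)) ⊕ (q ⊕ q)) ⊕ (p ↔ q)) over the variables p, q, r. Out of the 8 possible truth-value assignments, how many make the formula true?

2

p  q  r  |  φ
T  T  T  |  F
T  T  F  |  T
T  F  T  |  F
T  F  F  |  F
F  T  T  |  F
F  T  F  |  T
F  F  T  |  F
F  F  F  |  F
The formula is true on 2 of the 8 rows.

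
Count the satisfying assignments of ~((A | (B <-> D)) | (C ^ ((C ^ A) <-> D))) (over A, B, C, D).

A  B  C  D     (B <-> D)  (A | (B <-> D))  (C ^ A)  ((C ^ A) <-> D)  (C ^ ((C ^ A) <-> D))  φ
0  0  0  0         1             1            0            1                   1            0
0  0  0  1         0             0            0            0                   0            1
0  0  1  0         1             1            1            0                   1            0
0  0  1  1         0             0            1            1                   0            1
0  1  0  0         0             0            0            1                   1            0
0  1  0  1         1             1            0            0                   0            0
0  1  1  0         0             0            1            0                   1            0
0  1  1  1         1             1            1            1                   0            0
1  0  0  0         1             1            1            0                   0            0
1  0  0  1         0             1            1            1                   1            0
1  0  1  0         1             1            0            1                   0            0
1  0  1  1         0             1            0            0                   1            0
1  1  0  0         0             1            1            0                   0            0
1  1  0  1         1             1            1            1                   1            0
1  1  1  0         0             1            0            1                   0            0
1  1  1  1         1             1            0            0                   1            0
The formula is true on 2 of the 16 rows.

2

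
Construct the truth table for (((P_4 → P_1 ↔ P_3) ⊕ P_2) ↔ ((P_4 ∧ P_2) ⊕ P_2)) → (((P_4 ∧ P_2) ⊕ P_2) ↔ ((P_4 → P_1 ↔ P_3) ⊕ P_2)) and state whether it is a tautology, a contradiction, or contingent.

tautology

P_1  P_2  P_3  P_4  |  φ
 1    1    1    1   |  1
 1    1    1    0   |  1
 1    1    0    1   |  1
 1    1    0    0   |  1
 1    0    1    1   |  1
 1    0    1    0   |  1
 1    0    0    1   |  1
 1    0    0    0   |  1
 0    1    1    1   |  1
 0    1    1    0   |  1
 0    1    0    1   |  1
 0    1    0    0   |  1
 0    0    1    1   |  1
 0    0    1    0   |  1
 0    0    0    1   |  1
 0    0    0    0   |  1
Every row is 1, so the formula is a tautology.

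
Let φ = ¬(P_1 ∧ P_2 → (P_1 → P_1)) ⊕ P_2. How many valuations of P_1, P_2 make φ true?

2

P_1  P_2  |  (P_1 ∧ P_2)  (P_1 → P_1)  ((P_1 ∧ P_2) → (P_1 → P_1))  ¬((P_1 ∧ P_2) → (P_1 → P_1))  φ
 T    T   |       T            T                    T                            F                T
 T    F   |       F            T                    T                            F                F
 F    T   |       F            T                    T                            F                T
 F    F   |       F            T                    T                            F                F
The formula is true on 2 of the 4 rows.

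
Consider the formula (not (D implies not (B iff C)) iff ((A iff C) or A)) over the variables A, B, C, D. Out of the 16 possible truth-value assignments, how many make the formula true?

6

A | B | C | D || (B iff C) | not (B iff C) | (D implies not (B iff C)) | (A iff C) | ((A iff C) or A) | φ
0 | 0 | 0 | 0 ||     1     |       0       |             1             |     1     |        1         | 0
0 | 0 | 0 | 1 ||     1     |       0       |             0             |     1     |        1         | 1
0 | 0 | 1 | 0 ||     0     |       1       |             1             |     0     |        0         | 1
0 | 0 | 1 | 1 ||     0     |       1       |             1             |     0     |        0         | 1
0 | 1 | 0 | 0 ||     0     |       1       |             1             |     1     |        1         | 0
0 | 1 | 0 | 1 ||     0     |       1       |             1             |     1     |        1         | 0
0 | 1 | 1 | 0 ||     1     |       0       |             1             |     0     |        0         | 1
0 | 1 | 1 | 1 ||     1     |       0       |             0             |     0     |        0         | 0
1 | 0 | 0 | 0 ||     1     |       0       |             1             |     0     |        1         | 0
1 | 0 | 0 | 1 ||     1     |       0       |             0             |     0     |        1         | 1
1 | 0 | 1 | 0 ||     0     |       1       |             1             |     1     |        1         | 0
1 | 0 | 1 | 1 ||     0     |       1       |             1             |     1     |        1         | 0
1 | 1 | 0 | 0 ||     0     |       1       |             1             |     0     |        1         | 0
1 | 1 | 0 | 1 ||     0     |       1       |             1             |     0     |        1         | 0
1 | 1 | 1 | 0 ||     1     |       0       |             1             |     1     |        1         | 0
1 | 1 | 1 | 1 ||     1     |       0       |             0             |     1     |        1         | 1
The formula is true on 6 of the 16 rows.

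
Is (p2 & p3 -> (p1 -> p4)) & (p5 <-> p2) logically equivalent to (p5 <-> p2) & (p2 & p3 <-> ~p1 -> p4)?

not equivalent

p1 | p2 | p3 | p4 | p5 || φ | ψ
T  | T  | T  | T  | T  || T | T
T  | T  | T  | T  | F  || F | F
T  | T  | T  | F  | T  || F | T
T  | T  | T  | F  | F  || F | F
T  | T  | F  | T  | T  || T | F
T  | T  | F  | T  | F  || F | F
T  | T  | F  | F  | T  || T | F
T  | T  | F  | F  | F  || F | F
T  | F  | T  | T  | T  || F | F
T  | F  | T  | T  | F  || T | F
T  | F  | T  | F  | T  || F | F
T  | F  | T  | F  | F  || T | F
T  | F  | F  | T  | T  || F | F
T  | F  | F  | T  | F  || T | F
T  | F  | F  | F  | T  || F | F
T  | F  | F  | F  | F  || T | F
F  | T  | T  | T  | T  || T | T
F  | T  | T  | T  | F  || F | F
F  | T  | T  | F  | T  || T | F
F  | T  | T  | F  | F  || F | F
F  | T  | F  | T  | T  || T | F
F  | T  | F  | T  | F  || F | F
F  | T  | F  | F  | T  || T | T
F  | T  | F  | F  | F  || F | F
F  | F  | T  | T  | T  || F | F
F  | F  | T  | T  | F  || T | F
F  | F  | T  | F  | T  || F | F
F  | F  | T  | F  | F  || T | T
F  | F  | F  | T  | T  || F | F
F  | F  | F  | T  | F  || T | F
F  | F  | F  | F  | T  || F | F
F  | F  | F  | F  | F  || T | T
The columns differ at p1=T, p2=T, p3=T, p4=F, p5=T (φ=F, ψ=T), so they are not equivalent.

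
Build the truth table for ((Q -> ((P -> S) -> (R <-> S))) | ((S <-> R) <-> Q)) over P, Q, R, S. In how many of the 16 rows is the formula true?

P  Q  R  S  |  (P -> S)  (R <-> S)  ((P -> S) -> (R <-> S))  (S <-> R)  ((S <-> R) <-> Q)  φ
F  F  F  F  |     T          T                 T                 T              F          T
F  F  F  T  |     T          F                 F                 F              T          T
F  F  T  F  |     T          F                 F                 F              T          T
F  F  T  T  |     T          T                 T                 T              F          T
F  T  F  F  |     T          T                 T                 T              T          T
F  T  F  T  |     T          F                 F                 F              F          F
F  T  T  F  |     T          F                 F                 F              F          F
F  T  T  T  |     T          T                 T                 T              T          T
T  F  F  F  |     F          T                 T                 T              F          T
T  F  F  T  |     T          F                 F                 F              T          T
T  F  T  F  |     F          F                 T                 F              T          T
T  F  T  T  |     T          T                 T                 T              F          T
T  T  F  F  |     F          T                 T                 T              T          T
T  T  F  T  |     T          F                 F                 F              F          F
T  T  T  F  |     F          F                 T                 F              F          T
T  T  T  T  |     T          T                 T                 T              T          T
The formula is true on 13 of the 16 rows.

13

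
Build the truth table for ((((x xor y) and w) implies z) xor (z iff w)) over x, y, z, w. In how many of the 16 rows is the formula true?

6

x | y | z | w || (x xor y) | ((x xor y) and w) | (z iff w) | φ
T | T | T | T ||     F     |         F         |     T     | F
T | T | T | F ||     F     |         F         |     F     | T
T | T | F | T ||     F     |         F         |     F     | T
T | T | F | F ||     F     |         F         |     T     | F
T | F | T | T ||     T     |         T         |     T     | F
T | F | T | F ||     T     |         F         |     F     | T
T | F | F | T ||     T     |         T         |     F     | F
T | F | F | F ||     T     |         F         |     T     | F
F | T | T | T ||     T     |         T         |     T     | F
F | T | T | F ||     T     |         F         |     F     | T
F | T | F | T ||     T     |         T         |     F     | F
F | T | F | F ||     T     |         F         |     T     | F
F | F | T | T ||     F     |         F         |     T     | F
F | F | T | F ||     F     |         F         |     F     | T
F | F | F | T ||     F     |         F         |     F     | T
F | F | F | F ||     F     |         F         |     T     | F
The formula is true on 6 of the 16 rows.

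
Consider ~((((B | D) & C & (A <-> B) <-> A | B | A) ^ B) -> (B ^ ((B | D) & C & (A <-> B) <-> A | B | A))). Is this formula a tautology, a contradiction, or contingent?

A  B  C  D     (B | D)  (A <-> B)  (C & (A <-> B))  ((B | D) & (C & (A <-> B)))  (B | A)  (A | (B | A))  φ
T  T  T  T        T         T             T                      T                  T           T        F
T  T  T  F        T         T             T                      T                  T           T        F
T  T  F  T        T         T             F                      F                  T           T        F
T  T  F  F        T         T             F                      F                  T           T        F
T  F  T  T        T         F             F                      F                  T           T        F
T  F  T  F        F         F             F                      F                  T           T        F
T  F  F  T        T         F             F                      F                  T           T        F
T  F  F  F        F         F             F                      F                  T           T        F
F  T  T  T        T         F             F                      F                  T           T        F
F  T  T  F        T         F             F                      F                  T           T        F
F  T  F  T        T         F             F                      F                  T           T        F
F  T  F  F        T         F             F                      F                  T           T        F
F  F  T  T        T         T             T                      T                  F           F        F
F  F  T  F        F         T             T                      F                  F           F        F
F  F  F  T        T         T             F                      F                  F           F        F
F  F  F  F        F         T             F                      F                  F           F        F
Every row is F, so the formula is a contradiction.

contradiction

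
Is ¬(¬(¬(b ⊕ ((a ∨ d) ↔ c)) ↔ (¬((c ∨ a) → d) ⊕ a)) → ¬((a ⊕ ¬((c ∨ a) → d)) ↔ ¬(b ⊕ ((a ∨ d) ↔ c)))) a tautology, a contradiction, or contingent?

contradiction

a | b | c | d || φ
F | F | F | F || F
F | F | F | T || F
F | F | T | F || F
F | F | T | T || F
F | T | F | F || F
F | T | F | T || F
F | T | T | F || F
F | T | T | T || F
T | F | F | F || F
T | F | F | T || F
T | F | T | F || F
T | F | T | T || F
T | T | F | F || F
T | T | F | T || F
T | T | T | F || F
T | T | T | T || F
Every row is F, so the formula is a contradiction.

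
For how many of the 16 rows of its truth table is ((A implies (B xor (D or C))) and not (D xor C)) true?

6

A  B  C  D  |  (D or C)  (B xor (D or C))  (A implies (B xor (D or C)))  (D xor C)  not (D xor C)  φ
T  T  T  T  |     T             F                       F                    F            T        F
T  T  T  F  |     T             F                       F                    T            F        F
T  T  F  T  |     T             F                       F                    T            F        F
T  T  F  F  |     F             T                       T                    F            T        T
T  F  T  T  |     T             T                       T                    F            T        T
T  F  T  F  |     T             T                       T                    T            F        F
T  F  F  T  |     T             T                       T                    T            F        F
T  F  F  F  |     F             F                       F                    F            T        F
F  T  T  T  |     T             F                       T                    F            T        T
F  T  T  F  |     T             F                       T                    T            F        F
F  T  F  T  |     T             F                       T                    T            F        F
F  T  F  F  |     F             T                       T                    F            T        T
F  F  T  T  |     T             T                       T                    F            T        T
F  F  T  F  |     T             T                       T                    T            F        F
F  F  F  T  |     T             T                       T                    T            F        F
F  F  F  F  |     F             F                       T                    F            T        T
The formula is true on 6 of the 16 rows.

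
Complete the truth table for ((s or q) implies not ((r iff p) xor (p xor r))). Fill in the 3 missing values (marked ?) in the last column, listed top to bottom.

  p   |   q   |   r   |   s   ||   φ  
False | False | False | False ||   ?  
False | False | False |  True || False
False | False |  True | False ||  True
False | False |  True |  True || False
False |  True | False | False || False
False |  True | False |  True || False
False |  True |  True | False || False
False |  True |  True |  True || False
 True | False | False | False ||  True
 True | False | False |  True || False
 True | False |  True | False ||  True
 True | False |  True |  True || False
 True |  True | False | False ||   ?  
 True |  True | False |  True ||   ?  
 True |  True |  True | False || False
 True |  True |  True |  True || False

Row p=False, q=False, r=False, s=False: (s or q) = False, not ((r iff p) xor (p xor r)) = False, so the formula = True.
Row p=True, q=True, r=False, s=False: (s or q) = True, not ((r iff p) xor (p xor r)) = False, so the formula = False.
Row p=True, q=True, r=False, s=True: (s or q) = True, not ((r iff p) xor (p xor r)) = False, so the formula = False.

True, False, False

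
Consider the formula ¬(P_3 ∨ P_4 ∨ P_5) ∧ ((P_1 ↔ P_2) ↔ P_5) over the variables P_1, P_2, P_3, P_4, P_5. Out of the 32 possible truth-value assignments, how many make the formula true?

2

P_1 | P_2 | P_3 | P_4 | P_5 || φ
 T  |  T  |  T  |  T  |  T  || F
 T  |  T  |  T  |  T  |  F  || F
 T  |  T  |  T  |  F  |  T  || F
 T  |  T  |  T  |  F  |  F  || F
 T  |  T  |  F  |  T  |  T  || F
 T  |  T  |  F  |  T  |  F  || F
 T  |  T  |  F  |  F  |  T  || F
 T  |  T  |  F  |  F  |  F  || F
 T  |  F  |  T  |  T  |  T  || F
 T  |  F  |  T  |  T  |  F  || F
 T  |  F  |  T  |  F  |  T  || F
 T  |  F  |  T  |  F  |  F  || F
 T  |  F  |  F  |  T  |  T  || F
 T  |  F  |  F  |  T  |  F  || F
 T  |  F  |  F  |  F  |  T  || F
 T  |  F  |  F  |  F  |  F  || T
 F  |  T  |  T  |  T  |  T  || F
 F  |  T  |  T  |  T  |  F  || F
 F  |  T  |  T  |  F  |  T  || F
 F  |  T  |  T  |  F  |  F  || F
 F  |  T  |  F  |  T  |  T  || F
 F  |  T  |  F  |  T  |  F  || F
 F  |  T  |  F  |  F  |  T  || F
 F  |  T  |  F  |  F  |  F  || T
 F  |  F  |  T  |  T  |  T  || F
 F  |  F  |  T  |  T  |  F  || F
 F  |  F  |  T  |  F  |  T  || F
 F  |  F  |  T  |  F  |  F  || F
 F  |  F  |  F  |  T  |  T  || F
 F  |  F  |  F  |  T  |  F  || F
 F  |  F  |  F  |  F  |  T  || F
 F  |  F  |  F  |  F  |  F  || F
The formula is true on 2 of the 32 rows.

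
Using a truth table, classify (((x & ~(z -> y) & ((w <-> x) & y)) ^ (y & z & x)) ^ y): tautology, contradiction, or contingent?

  x   |   y   |   z   |   w   | (z -> y) | ~(z -> y) | (w <-> x) | ((w <-> x) & y) | (y & z & x) |   φ  
----- | ----- | ----- | ----- | -------- | --------- | --------- | --------------- | ----------- | -----
False | False | False | False |   True   |   False   |    True   |      False      |    False    | False
False | False | False |  True |   True   |   False   |   False   |      False      |    False    | False
False | False |  True | False |  False   |    True   |    True   |      False      |    False    | False
False | False |  True |  True |  False   |    True   |   False   |      False      |    False    | False
False |  True | False | False |   True   |   False   |    True   |       True      |    False    |  True
False |  True | False |  True |   True   |   False   |   False   |      False      |    False    |  True
False |  True |  True | False |   True   |   False   |    True   |       True      |    False    |  True
False |  True |  True |  True |   True   |   False   |   False   |      False      |    False    |  True
 True | False | False | False |   True   |   False   |   False   |      False      |    False    | False
 True | False | False |  True |   True   |   False   |    True   |      False      |    False    | False
 True | False |  True | False |  False   |    True   |   False   |      False      |    False    | False
 True | False |  True |  True |  False   |    True   |    True   |      False      |    False    | False
 True |  True | False | False |   True   |   False   |   False   |      False      |    False    |  True
 True |  True | False |  True |   True   |   False   |    True   |       True      |    False    |  True
 True |  True |  True | False |   True   |   False   |   False   |      False      |     True    | False
 True |  True |  True |  True |   True   |   False   |    True   |       True      |     True    | False
6 of 16 rows are True, so the formula is contingent.

contingent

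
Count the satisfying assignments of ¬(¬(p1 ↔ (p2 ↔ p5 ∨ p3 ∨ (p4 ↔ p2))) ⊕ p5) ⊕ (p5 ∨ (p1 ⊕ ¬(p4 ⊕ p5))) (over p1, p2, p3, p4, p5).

12

p1 | p2 | p3 | p4 | p5 || φ
1  | 1  | 1  | 1  | 1  || 1
1  | 1  | 1  | 1  | 0  || 0
1  | 1  | 1  | 0  | 1  || 1
1  | 1  | 1  | 0  | 0  || 1
1  | 1  | 0  | 1  | 1  || 1
1  | 1  | 0  | 1  | 0  || 0
1  | 1  | 0  | 0  | 1  || 1
1  | 1  | 0  | 0  | 0  || 0
1  | 0  | 1  | 1  | 1  || 0
1  | 0  | 1  | 1  | 0  || 1
1  | 0  | 1  | 0  | 1  || 0
1  | 0  | 1  | 0  | 0  || 0
1  | 0  | 0  | 1  | 1  || 0
1  | 0  | 0  | 1  | 0  || 0
1  | 0  | 0  | 0  | 1  || 0
1  | 0  | 0  | 0  | 0  || 0
0  | 1  | 1  | 1  | 1  || 0
0  | 1  | 1  | 1  | 0  || 0
0  | 1  | 1  | 0  | 1  || 0
0  | 1  | 1  | 0  | 0  || 1
0  | 1  | 0  | 1  | 1  || 0
0  | 1  | 0  | 1  | 0  || 0
0  | 1  | 0  | 0  | 1  || 0
0  | 1  | 0  | 0  | 0  || 0
0  | 0  | 1  | 1  | 1  || 1
0  | 0  | 1  | 1  | 0  || 1
0  | 0  | 1  | 0  | 1  || 1
0  | 0  | 1  | 0  | 0  || 0
0  | 0  | 0  | 1  | 1  || 1
0  | 0  | 0  | 1  | 0  || 0
0  | 0  | 0  | 0  | 1  || 1
0  | 0  | 0  | 0  | 0  || 0
The formula is true on 12 of the 32 rows.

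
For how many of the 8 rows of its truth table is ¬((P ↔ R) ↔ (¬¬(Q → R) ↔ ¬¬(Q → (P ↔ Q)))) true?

2

P | Q | R | φ
- | - | - | -
F | F | F | F
F | F | T | T
F | T | F | F
F | T | T | F
T | F | F | T
T | F | T | F
T | T | F | F
T | T | T | F
The formula is true on 2 of the 8 rows.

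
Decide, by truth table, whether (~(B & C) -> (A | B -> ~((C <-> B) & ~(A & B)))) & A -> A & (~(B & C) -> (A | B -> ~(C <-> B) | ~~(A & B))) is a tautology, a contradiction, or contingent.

tautology

A  B  C  |  φ
T  T  T  |  T
T  T  F  |  T
T  F  T  |  T
T  F  F  |  T
F  T  T  |  T
F  T  F  |  T
F  F  T  |  T
F  F  F  |  T
Every row is T, so the formula is a tautology.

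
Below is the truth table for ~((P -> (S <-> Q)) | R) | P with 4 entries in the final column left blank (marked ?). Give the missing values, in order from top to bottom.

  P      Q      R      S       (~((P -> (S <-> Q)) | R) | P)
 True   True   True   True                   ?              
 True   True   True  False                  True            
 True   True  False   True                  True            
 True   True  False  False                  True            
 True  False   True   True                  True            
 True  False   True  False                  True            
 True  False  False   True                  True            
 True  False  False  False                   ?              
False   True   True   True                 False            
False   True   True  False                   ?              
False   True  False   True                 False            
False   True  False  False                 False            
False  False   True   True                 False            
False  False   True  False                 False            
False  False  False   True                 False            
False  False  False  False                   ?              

True, True, False, False

Row P=True, Q=True, R=True, S=True: ~((P -> (S <-> Q)) | R) = False, so (~((P -> (S <-> Q)) | R) | P) = True.
Row P=True, Q=False, R=False, S=False: ~((P -> (S <-> Q)) | R) = False, so (~((P -> (S <-> Q)) | R) | P) = True.
Row P=False, Q=True, R=True, S=False: ~((P -> (S <-> Q)) | R) = False, so (~((P -> (S <-> Q)) | R) | P) = False.
Row P=False, Q=False, R=False, S=False: ~((P -> (S <-> Q)) | R) = False, so (~((P -> (S <-> Q)) | R) | P) = False.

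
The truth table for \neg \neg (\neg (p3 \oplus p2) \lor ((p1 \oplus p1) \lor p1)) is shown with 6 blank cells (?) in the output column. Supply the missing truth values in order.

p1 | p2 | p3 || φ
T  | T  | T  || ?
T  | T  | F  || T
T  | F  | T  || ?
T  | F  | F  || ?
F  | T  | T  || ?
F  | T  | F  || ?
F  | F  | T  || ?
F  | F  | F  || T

Row p1=T, p2=T, p3=T: (\neg (p3 \oplus p2) \lor ((p1 \oplus p1) \lor p1)) = T, \neg (\neg (p3 \oplus p2) \lor ((p1 \oplus p1) \lor p1)) = F, so the formula = T.
Row p1=T, p2=F, p3=T: (\neg (p3 \oplus p2) \lor ((p1 \oplus p1) \lor p1)) = T, \neg (\neg (p3 \oplus p2) \lor ((p1 \oplus p1) \lor p1)) = F, so the formula = T.
Row p1=T, p2=F, p3=F: (\neg (p3 \oplus p2) \lor ((p1 \oplus p1) \lor p1)) = T, \neg (\neg (p3 \oplus p2) \lor ((p1 \oplus p1) \lor p1)) = F, so the formula = T.
Row p1=F, p2=T, p3=T: (\neg (p3 \oplus p2) \lor ((p1 \oplus p1) \lor p1)) = T, \neg (\neg (p3 \oplus p2) \lor ((p1 \oplus p1) \lor p1)) = F, so the formula = T.
Row p1=F, p2=T, p3=F: (\neg (p3 \oplus p2) \lor ((p1 \oplus p1) \lor p1)) = F, \neg (\neg (p3 \oplus p2) \lor ((p1 \oplus p1) \lor p1)) = T, so the formula = F.
Row p1=F, p2=F, p3=T: (\neg (p3 \oplus p2) \lor ((p1 \oplus p1) \lor p1)) = F, \neg (\neg (p3 \oplus p2) \lor ((p1 \oplus p1) \lor p1)) = T, so the formula = F.

T, T, T, T, F, F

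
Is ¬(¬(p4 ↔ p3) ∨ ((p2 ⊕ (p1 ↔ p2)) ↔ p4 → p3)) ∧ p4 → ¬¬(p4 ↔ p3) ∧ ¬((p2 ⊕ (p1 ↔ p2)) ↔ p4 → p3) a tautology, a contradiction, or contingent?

p1 | p2 | p3 | p4 | (p4 ↔ p3) | ¬(p4 ↔ p3) | (p1 ↔ p2) | (p2 ⊕ (p1 ↔ p2)) | (p4 → p3) | ¬¬(p4 ↔ p3) | φ
-- | -- | -- | -- | --------- | ---------- | --------- | ---------------- | --------- | ----------- | -
0  | 0  | 0  | 0  |     1     |     0      |     1     |        1         |     1     |      1      | 1
0  | 0  | 0  | 1  |     0     |     1      |     1     |        1         |     0     |      0      | 1
0  | 0  | 1  | 0  |     0     |     1      |     1     |        1         |     1     |      0      | 1
0  | 0  | 1  | 1  |     1     |     0      |     1     |        1         |     1     |      1      | 1
0  | 1  | 0  | 0  |     1     |     0      |     0     |        1         |     1     |      1      | 1
0  | 1  | 0  | 1  |     0     |     1      |     0     |        1         |     0     |      0      | 1
0  | 1  | 1  | 0  |     0     |     1      |     0     |        1         |     1     |      0      | 1
0  | 1  | 1  | 1  |     1     |     0      |     0     |        1         |     1     |      1      | 1
1  | 0  | 0  | 0  |     1     |     0      |     0     |        0         |     1     |      1      | 1
1  | 0  | 0  | 1  |     0     |     1      |     0     |        0         |     0     |      0      | 1
1  | 0  | 1  | 0  |     0     |     1      |     0     |        0         |     1     |      0      | 1
1  | 0  | 1  | 1  |     1     |     0      |     0     |        0         |     1     |      1      | 1
1  | 1  | 0  | 0  |     1     |     0      |     1     |        0         |     1     |      1      | 1
1  | 1  | 0  | 1  |     0     |     1      |     1     |        0         |     0     |      0      | 1
1  | 1  | 1  | 0  |     0     |     1      |     1     |        0         |     1     |      0      | 1
1  | 1  | 1  | 1  |     1     |     0      |     1     |        0         |     1     |      1      | 1
Every row is 1, so the formula is a tautology.

tautology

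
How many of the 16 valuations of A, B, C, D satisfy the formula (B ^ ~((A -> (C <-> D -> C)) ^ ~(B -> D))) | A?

A | B | C | D || (D -> C) | (C <-> (D -> C)) | (A -> (C <-> (D -> C))) | (B -> D) | ~(B -> D) | φ
F | F | F | F ||    T     |        F         |            T            |    T     |     F     | F
F | F | F | T ||    F     |        T         |            T            |    T     |     F     | F
F | F | T | F ||    T     |        T         |            T            |    T     |     F     | F
F | F | T | T ||    T     |        T         |            T            |    T     |     F     | F
F | T | F | F ||    T     |        F         |            T            |    F     |     T     | F
F | T | F | T ||    F     |        T         |            T            |    T     |     F     | T
F | T | T | F ||    T     |        T         |            T            |    F     |     T     | F
F | T | T | T ||    T     |        T         |            T            |    T     |     F     | T
T | F | F | F ||    T     |        F         |            F            |    T     |     F     | T
T | F | F | T ||    F     |        T         |            T            |    T     |     F     | T
T | F | T | F ||    T     |        T         |            T            |    T     |     F     | T
T | F | T | T ||    T     |        T         |            T            |    T     |     F     | T
T | T | F | F ||    T     |        F         |            F            |    F     |     T     | T
T | T | F | T ||    F     |        T         |            T            |    T     |     F     | T
T | T | T | F ||    T     |        T         |            T            |    F     |     T     | T
T | T | T | T ||    T     |        T         |            T            |    T     |     F     | T
The formula is true on 10 of the 16 rows.

10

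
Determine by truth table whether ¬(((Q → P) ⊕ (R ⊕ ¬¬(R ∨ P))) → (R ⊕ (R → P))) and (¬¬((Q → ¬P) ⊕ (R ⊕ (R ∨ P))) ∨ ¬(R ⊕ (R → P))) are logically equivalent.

P | Q | R || φ | ψ
1 | 1 | 1 || 1 | 1
1 | 1 | 0 || 0 | 1
1 | 0 | 1 || 1 | 1
1 | 0 | 0 || 0 | 0
0 | 1 | 1 || 0 | 1
0 | 1 | 0 || 0 | 1
0 | 0 | 1 || 0 | 1
0 | 0 | 0 || 0 | 1
The columns differ at P=1, Q=1, R=0 (φ=0, ψ=1), so they are not equivalent.

not equivalent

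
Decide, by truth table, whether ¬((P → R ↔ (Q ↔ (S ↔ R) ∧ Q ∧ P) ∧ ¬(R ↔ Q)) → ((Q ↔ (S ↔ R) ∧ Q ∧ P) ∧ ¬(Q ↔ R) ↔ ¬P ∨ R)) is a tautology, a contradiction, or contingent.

contradiction

P | Q | R | S | (P → R) | (S ↔ R) | (Q ∧ P) | ((S ↔ R) ∧ (Q ∧ P)) | (Q ↔ ((S ↔ R) ∧ (Q ∧ P))) | (R ↔ Q) | ¬(R ↔ Q) | (Q ↔ R) | ¬(Q ↔ R) | ¬P | (¬P ∨ R) | φ
- | - | - | - | ------- | ------- | ------- | ------------------- | ------------------------- | ------- | -------- | ------- | -------- | -- | -------- | -
T | T | T | T |    T    |    T    |    T    |          T          |             T             |    T    |    F     |    T    |    F     | F  |    T     | F
T | T | T | F |    T    |    F    |    T    |          F          |             F             |    T    |    F     |    T    |    F     | F  |    T     | F
T | T | F | T |    F    |    F    |    T    |          F          |             F             |    F    |    T     |    F    |    T     | F  |    F     | F
T | T | F | F |    F    |    T    |    T    |          T          |             T             |    F    |    T     |    F    |    T     | F  |    F     | F
T | F | T | T |    T    |    T    |    F    |          F          |             T             |    F    |    T     |    F    |    T     | F  |    T     | F
T | F | T | F |    T    |    F    |    F    |          F          |             T             |    F    |    T     |    F    |    T     | F  |    T     | F
T | F | F | T |    F    |    F    |    F    |          F          |             T             |    T    |    F     |    T    |    F     | F  |    F     | F
T | F | F | F |    F    |    T    |    F    |          F          |             T             |    T    |    F     |    T    |    F     | F  |    F     | F
F | T | T | T |    T    |    T    |    F    |          F          |             F             |    T    |    F     |    T    |    F     | T  |    T     | F
F | T | T | F |    T    |    F    |    F    |          F          |             F             |    T    |    F     |    T    |    F     | T  |    T     | F
F | T | F | T |    T    |    F    |    F    |          F          |             F             |    F    |    T     |    F    |    T     | T  |    T     | F
F | T | F | F |    T    |    T    |    F    |          F          |             F             |    F    |    T     |    F    |    T     | T  |    T     | F
F | F | T | T |    T    |    T    |    F    |          F          |             T             |    F    |    T     |    F    |    T     | T  |    T     | F
F | F | T | F |    T    |    F    |    F    |          F          |             T             |    F    |    T     |    F    |    T     | T  |    T     | F
F | F | F | T |    T    |    F    |    F    |          F          |             T             |    T    |    F     |    T    |    F     | T  |    T     | F
F | F | F | F |    T    |    T    |    F    |          F          |             T             |    T    |    F     |    T    |    F     | T  |    T     | F
Every row is F, so the formula is a contradiction.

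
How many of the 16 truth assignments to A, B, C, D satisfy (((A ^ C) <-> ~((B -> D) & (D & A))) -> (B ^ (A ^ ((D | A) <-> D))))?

A  B  C  D     (A ^ C)  (B -> D)  (D & A)  ((B -> D) & (D & A))  ~((B -> D) & (D & A))  (D | A)  ((D | A) <-> D)  (A ^ ((D | A) <-> D))  (B ^ (A ^ ((D | A) <-> D)))  φ
1  1  1  1        0        1         1              1                      0               1            1                   0                         1               1
1  1  1  0        0        0         0              0                      1               1            0                   1                         0               1
1  1  0  1        1        1         1              1                      0               1            1                   0                         1               1
1  1  0  0        1        0         0              0                      1               1            0                   1                         0               0
1  0  1  1        0        1         1              1                      0               1            1                   0                         0               0
1  0  1  0        0        1         0              0                      1               1            0                   1                         1               1
1  0  0  1        1        1         1              1                      0               1            1                   0                         0               1
1  0  0  0        1        1         0              0                      1               1            0                   1                         1               1
0  1  1  1        1        1         0              0                      1               1            1                   1                         0               0
0  1  1  0        1        0         0              0                      1               0            1                   1                         0               0
0  1  0  1        0        1         0              0                      1               1            1                   1                         0               1
0  1  0  0        0        0         0              0                      1               0            1                   1                         0               1
0  0  1  1        1        1         0              0                      1               1            1                   1                         1               1
0  0  1  0        1        1         0              0                      1               0            1                   1                         1               1
0  0  0  1        0        1         0              0                      1               1            1                   1                         1               1
0  0  0  0        0        1         0              0                      1               0            1                   1                         1               1
The formula is true on 12 of the 16 rows.

12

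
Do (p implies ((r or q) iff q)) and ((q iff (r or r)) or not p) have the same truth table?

not equivalent

p | q | r | φ | ψ
- | - | - | - | -
F | F | F | T | T
F | F | T | T | T
F | T | F | T | T
F | T | T | T | T
T | F | F | T | T
T | F | T | F | F
T | T | F | T | F
T | T | T | T | T
The columns differ at p=T, q=T, r=F (φ=T, ψ=F), so they are not equivalent.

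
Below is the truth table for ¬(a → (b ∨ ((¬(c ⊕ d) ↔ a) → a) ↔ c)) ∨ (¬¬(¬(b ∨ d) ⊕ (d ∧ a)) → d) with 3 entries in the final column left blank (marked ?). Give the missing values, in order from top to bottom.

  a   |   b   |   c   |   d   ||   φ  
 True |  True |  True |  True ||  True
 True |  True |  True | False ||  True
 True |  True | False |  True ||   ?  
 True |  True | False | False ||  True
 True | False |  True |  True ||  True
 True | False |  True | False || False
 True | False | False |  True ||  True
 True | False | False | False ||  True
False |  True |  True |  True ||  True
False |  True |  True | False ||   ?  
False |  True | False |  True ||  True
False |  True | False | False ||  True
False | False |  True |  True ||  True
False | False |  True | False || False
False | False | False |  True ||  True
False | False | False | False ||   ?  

True, True, False

Row a=True, b=True, c=False, d=True: ¬(a → (b ∨ ((¬(c ⊕ d) ↔ a) → a) ↔ c)) = True, (¬¬(¬(b ∨ d) ⊕ (d ∧ a)) → d) = True, so the formula = True.
Row a=False, b=True, c=True, d=False: ¬(a → (b ∨ ((¬(c ⊕ d) ↔ a) → a) ↔ c)) = False, (¬¬(¬(b ∨ d) ⊕ (d ∧ a)) → d) = True, so the formula = True.
Row a=False, b=False, c=False, d=False: ¬(a → (b ∨ ((¬(c ⊕ d) ↔ a) → a) ↔ c)) = False, (¬¬(¬(b ∨ d) ⊕ (d ∧ a)) → d) = False, so the formula = False.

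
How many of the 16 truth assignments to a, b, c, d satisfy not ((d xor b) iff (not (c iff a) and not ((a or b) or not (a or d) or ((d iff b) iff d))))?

7

a | b | c | d || φ
1 | 1 | 1 | 1 || 0
1 | 1 | 1 | 0 || 1
1 | 1 | 0 | 1 || 0
1 | 1 | 0 | 0 || 1
1 | 0 | 1 | 1 || 1
1 | 0 | 1 | 0 || 0
1 | 0 | 0 | 1 || 1
1 | 0 | 0 | 0 || 0
0 | 1 | 1 | 1 || 0
0 | 1 | 1 | 0 || 1
0 | 1 | 0 | 1 || 0
0 | 1 | 0 | 0 || 1
0 | 0 | 1 | 1 || 0
0 | 0 | 1 | 0 || 0
0 | 0 | 0 | 1 || 1
0 | 0 | 0 | 0 || 0
The formula is true on 7 of the 16 rows.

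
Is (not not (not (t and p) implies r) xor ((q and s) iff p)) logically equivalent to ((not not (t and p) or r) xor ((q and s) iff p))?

equivalent

p  q  r  s  t  |  φ  ψ
F  F  F  F  F  |  T  T
F  F  F  F  T  |  T  T
F  F  F  T  F  |  T  T
F  F  F  T  T  |  T  T
F  F  T  F  F  |  F  F
F  F  T  F  T  |  F  F
F  F  T  T  F  |  F  F
F  F  T  T  T  |  F  F
F  T  F  F  F  |  T  T
F  T  F  F  T  |  T  T
F  T  F  T  F  |  F  F
F  T  F  T  T  |  F  F
F  T  T  F  F  |  F  F
F  T  T  F  T  |  F  F
F  T  T  T  F  |  T  T
F  T  T  T  T  |  T  T
T  F  F  F  F  |  F  F
T  F  F  F  T  |  T  T
T  F  F  T  F  |  F  F
T  F  F  T  T  |  T  T
T  F  T  F  F  |  T  T
T  F  T  F  T  |  T  T
T  F  T  T  F  |  T  T
T  F  T  T  T  |  T  T
T  T  F  F  F  |  F  F
T  T  F  F  T  |  T  T
T  T  F  T  F  |  T  T
T  T  F  T  T  |  F  F
T  T  T  F  F  |  T  T
T  T  T  F  T  |  T  T
T  T  T  T  F  |  F  F
T  T  T  T  T  |  F  F
The columns for φ and ψ agree on every row, so they are logically equivalent.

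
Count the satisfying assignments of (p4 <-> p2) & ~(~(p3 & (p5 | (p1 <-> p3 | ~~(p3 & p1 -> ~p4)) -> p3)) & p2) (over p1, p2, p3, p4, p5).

12

  p1  |   p2  |   p3  |   p4  |   p5  ||   φ  
 True |  True |  True |  True |  True ||  True
 True |  True |  True |  True | False ||  True
 True |  True |  True | False |  True || False
 True |  True |  True | False | False || False
 True |  True | False |  True |  True || False
 True |  True | False |  True | False || False
 True |  True | False | False |  True || False
 True |  True | False | False | False || False
 True | False |  True |  True |  True || False
 True | False |  True |  True | False || False
 True | False |  True | False |  True ||  True
 True | False |  True | False | False ||  True
 True | False | False |  True |  True || False
 True | False | False |  True | False || False
 True | False | False | False |  True ||  True
 True | False | False | False | False ||  True
False |  True |  True |  True |  True ||  True
False |  True |  True |  True | False ||  True
False |  True |  True | False |  True || False
False |  True |  True | False | False || False
False |  True | False |  True |  True || False
False |  True | False |  True | False || False
False |  True | False | False |  True || False
False |  True | False | False | False || False
False | False |  True |  True |  True || False
False | False |  True |  True | False || False
False | False |  True | False |  True ||  True
False | False |  True | False | False ||  True
False | False | False |  True |  True || False
False | False | False |  True | False || False
False | False | False | False |  True ||  True
False | False | False | False | False ||  True
The formula is true on 12 of the 32 rows.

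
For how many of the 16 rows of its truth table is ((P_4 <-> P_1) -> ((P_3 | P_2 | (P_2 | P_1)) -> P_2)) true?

13

P_1  P_2  P_3  P_4     (P_4 <-> P_1)  (P_2 | P_1)  (P_3 | P_2 | (P_2 | P_1))  φ
 T    T    T    T            T             T                   T              T
 T    T    T    F            F             T                   T              T
 T    T    F    T            T             T                   T              T
 T    T    F    F            F             T                   T              T
 T    F    T    T            T             T                   T              F
 T    F    T    F            F             T                   T              T
 T    F    F    T            T             T                   T              F
 T    F    F    F            F             T                   T              T
 F    T    T    T            F             T                   T              T
 F    T    T    F            T             T                   T              T
 F    T    F    T            F             T                   T              T
 F    T    F    F            T             T                   T              T
 F    F    T    T            F             F                   T              T
 F    F    T    F            T             F                   T              F
 F    F    F    T            F             F                   F              T
 F    F    F    F            T             F                   F              T
The formula is true on 13 of the 16 rows.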